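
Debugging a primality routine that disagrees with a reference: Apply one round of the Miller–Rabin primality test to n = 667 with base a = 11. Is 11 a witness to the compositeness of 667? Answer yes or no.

yes

n − 1 = 666 = 2^1 · 333, so s = 1 and d = 333.
x_0 = 11^333 mod 667 = 135.
x_0 ∉ {1, 666} and s = 1, so 11 is a Miller–Rabin witness and 667 is composite.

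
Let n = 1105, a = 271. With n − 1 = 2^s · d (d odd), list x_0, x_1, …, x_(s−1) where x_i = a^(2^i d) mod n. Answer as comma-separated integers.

866, 766, 1, 1

n − 1 = 1104 = 2^4 · 69, so s = 4 and d = 69.
x_0 = 271^69 mod 1105 = 866.
x_1 = 866^2 mod 1105 = 766.
x_2 = 766^2 mod 1105 = 1.
x_3 = 1^2 mod 1105 = 1.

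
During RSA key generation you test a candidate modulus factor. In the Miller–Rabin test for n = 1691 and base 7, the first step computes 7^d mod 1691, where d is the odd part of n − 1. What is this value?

n − 1 = 1690 = 2^1 · 845, so s = 1 and d = 845.
7^845 mod 1691 = 239.

239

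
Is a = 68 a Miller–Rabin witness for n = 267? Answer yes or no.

n − 1 = 266 = 2^1 · 133, so s = 1 and d = 133.
By repeated squaring, 68^133 ≡ 68 (mod 267).
x_0 = 68^133 mod 267 = 68.
x_0 ∉ {1, 266} and s = 1, so 68 is a Miller–Rabin witness and 267 is composite.

yes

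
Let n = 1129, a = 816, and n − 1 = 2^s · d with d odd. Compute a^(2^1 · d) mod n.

961

n − 1 = 1128 = 2^3 · 141, so s = 3 and d = 141.
Repeated squaring mod 1129: 816^1 ≡ 816, 816^2 ≡ 875, 816^4 ≡ 163, 816^8 ≡ 602, 816^16 ≡ 1124, 816^32 ≡ 25, 816^64 ≡ 625, 816^128 ≡ 1120.
141 = 128 + 8 + 4 + 1, so 816^141 ≡ 1120·602·163·816 ≡ 1098 (mod 1129).
x_0 = 1098.
x_1 = 1098^2 mod 1129 = 961.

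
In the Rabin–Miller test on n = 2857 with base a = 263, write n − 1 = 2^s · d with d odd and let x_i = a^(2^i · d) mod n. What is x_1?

n − 1 = 2856 = 2^3 · 357, so s = 3 and d = 357.
x_0 = 263^357 mod 2857 = 933.
x_1 = 933^2 mod 2857 = 1961.

1961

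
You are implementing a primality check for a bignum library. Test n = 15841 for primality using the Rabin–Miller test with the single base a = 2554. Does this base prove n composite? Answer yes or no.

n − 1 = 15840 = 2^5 · 495, so s = 5 and d = 495.
x_0 = 2554^495 mod 15841 = 15840.
x_0 = 15840 ≡ −1, so 2554 is not a witness.

no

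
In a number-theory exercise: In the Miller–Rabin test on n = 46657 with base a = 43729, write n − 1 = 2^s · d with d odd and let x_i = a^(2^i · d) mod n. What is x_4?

1

n − 1 = 46656 = 2^6 · 729, so s = 6 and d = 729.
By repeated squaring, 43729^729 ≡ 15053 (mod 46657).
x_0 = 15053.
x_1 = 15053^2 mod 46657 = 26417.
x_2 = 26417^2 mod 46657 = 9140.
x_3 = 9140^2 mod 46657 = 23570.
x_4 = 23570^2 mod 46657 = 1.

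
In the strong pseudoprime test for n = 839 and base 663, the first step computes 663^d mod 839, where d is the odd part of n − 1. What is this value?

n − 1 = 838 = 2^1 · 419, so s = 1 and d = 419.
By repeated squaring, 663^419 ≡ 1 (mod 839).

1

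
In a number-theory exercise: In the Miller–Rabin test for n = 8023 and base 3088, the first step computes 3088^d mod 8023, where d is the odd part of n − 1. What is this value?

n − 1 = 8022 = 2^1 · 4011, so s = 1 and d = 4011.
3088^4011 mod 8023 = 3212.

3212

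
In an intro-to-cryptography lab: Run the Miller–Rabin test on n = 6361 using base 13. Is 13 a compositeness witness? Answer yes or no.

no

n − 1 = 6360 = 2^3 · 795, so s = 3 and d = 795.
x_0 = 13^795 mod 6361 = 4610.
x_0 is neither 1 nor 6360, so continue squaring.
x_1 = 4610^2 mod 6361 = 6360.
x_1 ≡ −1, so 13 is not a witness.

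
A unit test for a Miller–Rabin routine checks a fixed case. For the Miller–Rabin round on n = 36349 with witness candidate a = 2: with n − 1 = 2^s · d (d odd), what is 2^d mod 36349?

14838

n − 1 = 36348 = 2^2 · 9087, so s = 2 and d = 9087.
Repeated squaring mod 36349: 2^1 ≡ 2, 2^2 ≡ 4, 2^4 ≡ 16, 2^8 ≡ 256, 2^16 ≡ 29187, 2^32 ≡ 5805, 2^64 ≡ 2502, 2^128 ≡ 7976, 2^256 ≡ 5826, 2^512 ≡ 28659, 2^1024 ≡ 32626, 2^2048 ≡ 11760, 2^4096 ≡ 26004, 2^8192 ≡ 7569.
9087 = 8192 + 512 + 256 + 64 + 32 + 16 + 8 + 4 + 2 + 1, so 2^9087 ≡ 7569·28659·5826·2502·5805·29187·256·16·4·2 ≡ 14838 (mod 36349).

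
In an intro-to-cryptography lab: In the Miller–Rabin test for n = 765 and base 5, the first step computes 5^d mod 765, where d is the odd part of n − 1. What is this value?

n − 1 = 764 = 2^2 · 191, so s = 2 and d = 191.
5^191 mod 765 = 245.

245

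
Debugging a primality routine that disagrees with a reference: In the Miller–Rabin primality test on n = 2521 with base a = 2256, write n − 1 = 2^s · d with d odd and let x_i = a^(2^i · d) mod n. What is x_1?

71

n − 1 = 2520 = 2^3 · 315, so s = 3 and d = 315.
x_0 = 2256^315 mod 2521 = 159.
x_1 = 159^2 mod 2521 = 71.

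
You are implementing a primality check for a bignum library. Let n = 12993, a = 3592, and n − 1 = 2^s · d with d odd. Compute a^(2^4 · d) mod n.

n − 1 = 12992 = 2^6 · 203, so s = 6 and d = 203.
x_0 = 3592^203 mod 12993 = 5839.
x_1 = 5839^2 mod 12993 = 289.
x_2 = 289^2 mod 12993 = 5563.
x_3 = 5563^2 mod 12993 = 10636.
x_4 = 10636^2 mod 12993 = 7438.

7438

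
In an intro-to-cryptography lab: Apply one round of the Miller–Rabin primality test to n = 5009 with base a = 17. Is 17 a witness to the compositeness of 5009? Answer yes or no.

n − 1 = 5008 = 2^4 · 313, so s = 4 and d = 313.
x_0 = 17^313 mod 5009 = 4546.
x_0 is neither 1 nor 5008, so continue squaring.
x_1 = 4546^2 mod 5009 = 3991.
x_2 = 3991^2 mod 5009 = 4470.
x_3 = 4470^2 mod 5009 = 5008.
x_3 ≡ −1, so 17 is not a witness.

no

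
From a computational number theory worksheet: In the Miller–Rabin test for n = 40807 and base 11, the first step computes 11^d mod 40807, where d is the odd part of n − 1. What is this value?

9261

n − 1 = 40806 = 2^1 · 20403, so s = 1 and d = 20403.
11^20403 mod 40807 = 9261.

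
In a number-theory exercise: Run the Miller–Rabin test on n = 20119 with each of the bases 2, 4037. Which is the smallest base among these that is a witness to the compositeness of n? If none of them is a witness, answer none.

n − 1 = 20118 = 2^1 · 10059, so s = 1 and d = 10059.
Base 2: x_0 = 2^10059 mod 20119 = 12106. x_0 ∉ {1, 20118} and s = 1, so 2 is a Miller–Rabin witness and 20119 is composite.
Base 4037: x_0 = 4037^10059 mod 20119 = 1496. x_0 ∉ {1, 20118} and s = 1, so 4037 is a Miller–Rabin witness and 20119 is composite.
The smallest witness among the given bases is 2.

2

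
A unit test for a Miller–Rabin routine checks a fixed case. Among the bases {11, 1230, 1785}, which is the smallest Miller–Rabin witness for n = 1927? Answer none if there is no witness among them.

n − 1 = 1926 = 2^1 · 963, so s = 1 and d = 963.
Base 11: x_0 = 11^963 mod 1927 = 962. x_0 ∉ {1, 1926} and s = 1, so 11 is a Miller–Rabin witness and 1927 is composite.
Base 1230: x_0 = 1230^963 mod 1927 = 451. x_0 ∉ {1, 1926} and s = 1, so 1230 is a Miller–Rabin witness and 1927 is composite.
Base 1785: x_0 = 1785^963 mod 1927 = 234. x_0 ∉ {1, 1926} and s = 1, so 1785 is a Miller–Rabin witness and 1927 is composite.
The smallest witness among the given bases is 11.

11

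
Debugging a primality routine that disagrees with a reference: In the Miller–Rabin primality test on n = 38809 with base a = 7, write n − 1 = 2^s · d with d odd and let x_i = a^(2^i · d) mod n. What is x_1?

35067

n − 1 = 38808 = 2^3 · 4851, so s = 3 and d = 4851.
By repeated squaring, 7^4851 ≡ 21275 (mod 38809).
x_0 = 21275.
x_1 = 21275^2 mod 38809 = 35067.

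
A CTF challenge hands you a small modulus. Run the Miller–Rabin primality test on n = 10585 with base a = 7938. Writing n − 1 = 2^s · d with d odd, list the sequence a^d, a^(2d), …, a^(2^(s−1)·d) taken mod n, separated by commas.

n − 1 = 10584 = 2^3 · 1323, so s = 3 and d = 1323.
x_0 = 7938^1323 mod 10585 = 5667.
x_1 = 5667^2 mod 10585 = 10584.
x_2 = 10584^2 mod 10585 = 1.

5667, 10584, 1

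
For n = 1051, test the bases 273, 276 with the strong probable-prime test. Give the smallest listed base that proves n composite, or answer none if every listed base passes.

n − 1 = 1050 = 2^1 · 525, so s = 1 and d = 525.
Base 273: x_0 = 273^525 mod 1051 = 1050. x_0 = 1050 ≡ −1, so 273 is not a witness.
Base 276: x_0 = 276^525 mod 1051 = 1. x_0 = 1, so 276 is not a witness.
No listed base is a witness for 1051.

none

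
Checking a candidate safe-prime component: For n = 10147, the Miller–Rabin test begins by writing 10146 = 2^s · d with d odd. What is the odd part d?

Halving: 10146 → 5073; 5073 is odd.
So 10146 = 2^1 · 5073.

5073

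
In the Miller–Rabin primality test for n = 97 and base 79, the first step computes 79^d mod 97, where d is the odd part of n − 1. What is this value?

n − 1 = 96 = 2^5 · 3, so s = 5 and d = 3.
79^3 mod 97 = 85.

85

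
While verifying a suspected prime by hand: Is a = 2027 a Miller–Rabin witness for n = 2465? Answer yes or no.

n − 1 = 2464 = 2^5 · 77, so s = 5 and d = 77.
x_0 = 2027^77 mod 2465 = 157.
x_0 is neither 1 nor 2464, so continue squaring.
x_1 = 157^2 mod 2465 = 2464.
x_1 ≡ −1, so 2027 is not a witness.

no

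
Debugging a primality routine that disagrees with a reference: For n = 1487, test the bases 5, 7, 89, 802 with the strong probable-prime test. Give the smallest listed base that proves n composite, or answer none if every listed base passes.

n − 1 = 1486 = 2^1 · 743, so s = 1 and d = 743.
Base 5: x_0 = 5^743 mod 1487 = 1486. x_0 = 1486 ≡ −1, so 5 is not a witness.
Base 7: x_0 = 7^743 mod 1487 = 1. x_0 = 1, so 7 is not a witness.
Base 89: x_0 = 89^743 mod 1487 = 1486. x_0 = 1486 ≡ −1, so 89 is not a witness.
Base 802: x_0 = 802^743 mod 1487 = 1486. x_0 = 1486 ≡ −1, so 802 is not a witness.
No listed base is a witness for 1487.

none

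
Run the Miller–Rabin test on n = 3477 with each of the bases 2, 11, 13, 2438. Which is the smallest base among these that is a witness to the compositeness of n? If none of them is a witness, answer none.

n − 1 = 3476 = 2^2 · 869, so s = 2 and d = 869.
Base 2: x_0 = 2^869 mod 3477 = 1799. x_0 is neither 1 nor 3476, so continue squaring. x_1 = 1799^2 mod 3477 = 2791. Reached i = s−1 = 1 without hitting −1: 2 is a Miller–Rabin witness and 3477 is composite.
Base 11: x_0 = 11^869 mod 3477 = 1109. x_0 is neither 1 nor 3476, so continue squaring. x_1 = 1109^2 mod 3477 = 2500. Reached i = s−1 = 1 without hitting −1: 11 is a Miller–Rabin witness and 3477 is composite.
Base 13: x_0 = 13^869 mod 3477 = 2731. x_0 is neither 1 nor 3476, so continue squaring. x_1 = 2731^2 mod 3477 = 196. Reached i = s−1 = 1 without hitting −1: 13 is a Miller–Rabin witness and 3477 is composite.
Base 2438: x_0 = 2438^869 mod 3477 = 1373. x_0 is neither 1 nor 3476, so continue squaring. x_1 = 1373^2 mod 3477 = 595. Reached i = s−1 = 1 without hitting −1: 2438 is a Miller–Rabin witness and 3477 is composite.
The smallest witness among the given bases is 2.

2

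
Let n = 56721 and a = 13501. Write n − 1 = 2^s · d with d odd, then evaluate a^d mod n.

n − 1 = 56720 = 2^4 · 3545, so s = 4 and d = 3545.
13501^3545 mod 56721 = 19582.

19582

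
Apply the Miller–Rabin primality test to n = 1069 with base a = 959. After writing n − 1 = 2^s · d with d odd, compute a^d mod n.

1

n − 1 = 1068 = 2^2 · 267, so s = 2 and d = 267.
959^267 mod 1069 = 1.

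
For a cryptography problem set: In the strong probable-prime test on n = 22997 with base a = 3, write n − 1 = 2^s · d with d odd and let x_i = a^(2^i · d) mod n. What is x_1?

n − 1 = 22996 = 2^2 · 5749, so s = 2 and d = 5749.
x_0 = 3^5749 mod 22997 = 224.
x_1 = 224^2 mod 22997 = 4182.

4182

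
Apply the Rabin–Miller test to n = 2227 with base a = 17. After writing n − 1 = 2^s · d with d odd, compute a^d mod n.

n − 1 = 2226 = 2^1 · 1113, so s = 1 and d = 1113.
17^1113 mod 2227 = 1598.

1598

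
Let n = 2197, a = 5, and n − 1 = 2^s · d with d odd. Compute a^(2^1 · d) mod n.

n − 1 = 2196 = 2^2 · 549, so s = 2 and d = 549.
x_0 = 5^549 mod 2197 = 1734.
x_1 = 1734^2 mod 2197 = 1260.

1260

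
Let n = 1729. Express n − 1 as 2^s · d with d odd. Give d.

Halving: 1728 → 864 → 432 → 216 → 108 → 54 → 27; 27 is odd.
So 1728 = 2^6 · 27.

27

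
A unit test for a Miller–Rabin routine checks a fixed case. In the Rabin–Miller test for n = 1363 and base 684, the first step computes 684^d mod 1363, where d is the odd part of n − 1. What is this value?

n − 1 = 1362 = 2^1 · 681, so s = 1 and d = 681.
684^681 mod 1363 = 887.

887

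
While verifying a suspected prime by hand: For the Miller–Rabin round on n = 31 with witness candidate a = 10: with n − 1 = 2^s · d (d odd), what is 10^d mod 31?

1

n − 1 = 30 = 2^1 · 15, so s = 1 and d = 15.
Repeated squaring mod 31: 10^1 ≡ 10, 10^2 ≡ 7, 10^4 ≡ 18, 10^8 ≡ 14.
15 = 8 + 4 + 2 + 1, so 10^15 ≡ 14·18·7·10 ≡ 1 (mod 31).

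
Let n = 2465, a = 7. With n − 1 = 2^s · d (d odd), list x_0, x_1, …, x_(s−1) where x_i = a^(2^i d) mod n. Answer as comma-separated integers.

n − 1 = 2464 = 2^5 · 77, so s = 5 and d = 77.
x_0 = 7^77 mod 2465 = 2437.
x_1 = 2437^2 mod 2465 = 784.
x_2 = 784^2 mod 2465 = 871.
x_3 = 871^2 mod 2465 = 1886.
x_4 = 1886^2 mod 2465 = 1.

2437, 784, 871, 1886, 1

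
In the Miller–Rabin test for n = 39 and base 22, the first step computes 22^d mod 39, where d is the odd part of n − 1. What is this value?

22

n − 1 = 38 = 2^1 · 19, so s = 1 and d = 19.
22^19 mod 39 = 22.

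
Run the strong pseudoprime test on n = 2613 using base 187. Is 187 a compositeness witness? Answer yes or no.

n − 1 = 2612 = 2^2 · 653, so s = 2 and d = 653.
x_0 = 187^653 mod 2613 = 109.
x_0 is neither 1 nor 2612, so continue squaring.
x_1 = 109^2 mod 2613 = 1429.
Reached i = s−1 = 1 without hitting −1: 187 is a Miller–Rabin witness and 2613 is composite.

yes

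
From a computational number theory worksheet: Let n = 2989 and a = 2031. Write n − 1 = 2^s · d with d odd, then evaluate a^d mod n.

n − 1 = 2988 = 2^2 · 747, so s = 2 and d = 747.
2031^747 mod 2989 = 1919.

1919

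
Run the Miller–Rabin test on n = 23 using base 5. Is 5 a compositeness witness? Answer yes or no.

n − 1 = 22 = 2^1 · 11, so s = 1 and d = 11.
x_0 = 5^11 mod 23 = 22.
x_0 = 22 ≡ −1, so 5 is not a witness.

no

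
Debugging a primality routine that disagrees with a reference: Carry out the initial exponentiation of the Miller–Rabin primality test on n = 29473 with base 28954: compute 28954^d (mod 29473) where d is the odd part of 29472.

8656

n − 1 = 29472 = 2^5 · 921, so s = 5 and d = 921.
28954^921 mod 29473 = 8656.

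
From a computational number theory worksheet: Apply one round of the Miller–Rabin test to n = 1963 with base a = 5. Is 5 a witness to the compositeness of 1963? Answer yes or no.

n − 1 = 1962 = 2^1 · 981, so s = 1 and d = 981.
Repeated squaring mod 1963: 5^1 ≡ 5, 5^2 ≡ 25, 5^4 ≡ 625, 5^8 ≡ 1951, 5^16 ≡ 144, 5^32 ≡ 1106, 5^64 ≡ 287, 5^128 ≡ 1886, 5^256 ≡ 40, 5^512 ≡ 1600.
981 = 512 + 256 + 128 + 64 + 16 + 4 + 1, so 5^981 ≡ 1600·40·1886·287·144·625·5 ≡ 525 (mod 1963).
x_0 = 5^981 mod 1963 = 525.
x_0 ∉ {1, 1962} and s = 1, so 5 is a Miller–Rabin witness and 1963 is composite.

yes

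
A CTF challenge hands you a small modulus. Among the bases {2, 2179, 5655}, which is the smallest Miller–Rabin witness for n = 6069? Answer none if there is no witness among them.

2

n − 1 = 6068 = 2^2 · 1517, so s = 2 and d = 1517.
Base 2: x_0 = 2^1517 mod 6069 = 746. x_0 is neither 1 nor 6068, so continue squaring. x_1 = 746^2 mod 6069 = 4237. Reached i = s−1 = 1 without hitting −1: 2 is a Miller–Rabin witness and 6069 is composite.
Base 2179: x_0 = 2179^1517 mod 6069 = 5401. x_0 is neither 1 nor 6068, so continue squaring. x_1 = 5401^2 mod 6069 = 3187. Reached i = s−1 = 1 without hitting −1: 2179 is a Miller–Rabin witness and 6069 is composite.
Base 5655: x_0 = 5655^1517 mod 6069 = 279. x_0 is neither 1 nor 6068, so continue squaring. x_1 = 279^2 mod 6069 = 5013. Reached i = s−1 = 1 without hitting −1: 5655 is a Miller–Rabin witness and 6069 is composite.
The smallest witness among the given bases is 2.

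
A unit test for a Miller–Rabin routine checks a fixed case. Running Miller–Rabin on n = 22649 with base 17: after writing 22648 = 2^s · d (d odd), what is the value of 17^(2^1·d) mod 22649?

n − 1 = 22648 = 2^3 · 2831, so s = 3 and d = 2831.
Repeated squaring mod 22649: 17^1 ≡ 17, 17^2 ≡ 289, 17^4 ≡ 15574, 17^8 ≡ 1335, 17^16 ≡ 15603, 17^32 ≡ 22157, 17^64 ≡ 15574, 17^128 ≡ 1335, 17^256 ≡ 15603, 17^512 ≡ 22157, 17^1024 ≡ 15574, 17^2048 ≡ 1335.
2831 = 2048 + 512 + 256 + 8 + 4 + 2 + 1, so 17^2831 ≡ 1335·22157·15603·1335·15574·289·17 ≡ 13294 (mod 22649).
x_0 = 13294.
x_1 = 13294^2 mod 22649 = 289.

289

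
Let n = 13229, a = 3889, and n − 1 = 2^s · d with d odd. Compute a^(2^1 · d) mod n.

n − 1 = 13228 = 2^2 · 3307, so s = 2 and d = 3307.
x_0 = 3889^3307 mod 13229 = 1.
x_1 = 1^2 mod 13229 = 1.

1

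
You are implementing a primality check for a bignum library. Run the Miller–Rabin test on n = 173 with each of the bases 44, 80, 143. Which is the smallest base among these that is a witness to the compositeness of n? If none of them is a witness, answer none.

n − 1 = 172 = 2^2 · 43, so s = 2 and d = 43.
Base 44: x_0 = 44^43 mod 173 = 80. x_0 is neither 1 nor 172, so continue squaring. x_1 = 80^2 mod 173 = 172. x_1 ≡ −1, so 44 is not a witness.
Base 80: x_0 = 80^43 mod 173 = 93. x_0 is neither 1 nor 172, so continue squaring. x_1 = 93^2 mod 173 = 172. x_1 ≡ −1, so 80 is not a witness.
Base 143: x_0 = 143^43 mod 173 = 80. x_0 is neither 1 nor 172, so continue squaring. x_1 = 80^2 mod 173 = 172. x_1 ≡ −1, so 143 is not a witness.
No listed base is a witness for 173.

none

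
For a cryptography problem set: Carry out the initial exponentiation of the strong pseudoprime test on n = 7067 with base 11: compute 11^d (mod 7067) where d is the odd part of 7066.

1285

n − 1 = 7066 = 2^1 · 3533, so s = 1 and d = 3533.
Repeated squaring mod 7067: 11^1 ≡ 11, 11^2 ≡ 121, 11^4 ≡ 507, 11^8 ≡ 2637, 11^16 ≡ 6908, 11^32 ≡ 4080, 11^64 ≡ 3615, 11^128 ≡ 1342, 11^256 ≡ 5946, 11^512 ≡ 5782, 11^1024 ≡ 4614, 11^2048 ≡ 3192.
3533 = 2048 + 1024 + 256 + 128 + 64 + 8 + 4 + 1, so 11^3533 ≡ 3192·4614·5946·1342·3615·2637·507·11 ≡ 1285 (mod 7067).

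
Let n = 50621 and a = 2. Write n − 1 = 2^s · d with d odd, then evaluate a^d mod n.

n − 1 = 50620 = 2^2 · 12655, so s = 2 and d = 12655.
By repeated squaring, 2^12655 ≡ 44379 (mod 50621).

44379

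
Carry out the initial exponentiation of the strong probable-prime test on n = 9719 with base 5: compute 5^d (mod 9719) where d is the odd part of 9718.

1

n − 1 = 9718 = 2^1 · 4859, so s = 1 and d = 4859.
Repeated squaring mod 9719: 5^1 ≡ 5, 5^2 ≡ 25, 5^4 ≡ 625, 5^8 ≡ 1865, 5^16 ≡ 8542, 5^32 ≡ 5231, 5^64 ≡ 4376, 5^128 ≡ 2946, 5^256 ≡ 9568, 5^512 ≡ 3363, 5^1024 ≡ 6572, 5^2048 ≡ 9667, 5^4096 ≡ 2704.
4859 = 4096 + 512 + 128 + 64 + 32 + 16 + 8 + 2 + 1, so 5^4859 ≡ 2704·3363·2946·4376·5231·8542·1865·25·5 ≡ 1 (mod 9719).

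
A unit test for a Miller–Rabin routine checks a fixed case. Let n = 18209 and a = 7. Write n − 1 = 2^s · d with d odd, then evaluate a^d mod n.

17076

n − 1 = 18208 = 2^5 · 569, so s = 5 and d = 569.
By repeated squaring, 7^569 ≡ 17076 (mod 18209).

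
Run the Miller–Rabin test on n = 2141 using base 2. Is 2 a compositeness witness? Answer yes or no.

n − 1 = 2140 = 2^2 · 535, so s = 2 and d = 535.
x_0 = 2^535 mod 2141 = 419.
x_0 is neither 1 nor 2140, so continue squaring.
x_1 = 419^2 mod 2141 = 2140.
x_1 ≡ −1, so 2 is not a witness.

no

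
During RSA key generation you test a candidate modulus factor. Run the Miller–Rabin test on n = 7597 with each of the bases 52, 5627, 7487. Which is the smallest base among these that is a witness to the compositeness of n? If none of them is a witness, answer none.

n − 1 = 7596 = 2^2 · 1899, so s = 2 and d = 1899.
Base 52: x_0 = 52^1899 mod 7597 = 723. x_0 is neither 1 nor 7596, so continue squaring. x_1 = 723^2 mod 7597 = 6133. Reached i = s−1 = 1 without hitting −1: 52 is a Miller–Rabin witness and 7597 is composite.
Base 5627: x_0 = 5627^1899 mod 7597 = 4621. x_0 is neither 1 nor 7596, so continue squaring. x_1 = 4621^2 mod 7597 = 6071. Reached i = s−1 = 1 without hitting −1: 5627 is a Miller–Rabin witness and 7597 is composite.
Base 7487: x_0 = 7487^1899 mod 7597 = 4858. x_0 is neither 1 nor 7596, so continue squaring. x_1 = 4858^2 mod 7597 = 3882. Reached i = s−1 = 1 without hitting −1: 7487 is a Miller–Rabin witness and 7597 is composite.
The smallest witness among the given bases is 52.

52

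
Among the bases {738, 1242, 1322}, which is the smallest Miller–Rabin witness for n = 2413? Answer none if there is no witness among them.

none

n − 1 = 2412 = 2^2 · 603, so s = 2 and d = 603.
Base 738: x_0 = 738^603 mod 2413 = 1. x_0 = 1, so 738 is not a witness.
Base 1242: x_0 = 1242^603 mod 2413 = 1. x_0 = 1, so 1242 is not a witness.
Base 1322: x_0 = 1322^603 mod 2413 = 1. x_0 = 1, so 1322 is not a witness.
No listed base is a witness for 2413.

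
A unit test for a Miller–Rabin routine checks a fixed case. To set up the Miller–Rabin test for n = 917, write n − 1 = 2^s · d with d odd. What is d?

Halving: 916 → 458 → 229; 229 is odd.
So 916 = 2^2 · 229.

229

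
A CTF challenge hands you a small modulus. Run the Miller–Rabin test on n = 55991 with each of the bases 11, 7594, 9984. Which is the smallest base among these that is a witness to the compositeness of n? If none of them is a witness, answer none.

n − 1 = 55990 = 2^1 · 27995, so s = 1 and d = 27995.
Base 11: x_0 = 11^27995 mod 55991 = 45246. x_0 ∉ {1, 55990} and s = 1, so 11 is a Miller–Rabin witness and 55991 is composite.
Base 7594: x_0 = 7594^27995 mod 55991 = 45949. x_0 ∉ {1, 55990} and s = 1, so 7594 is a Miller–Rabin witness and 55991 is composite.
Base 9984: x_0 = 9984^27995 mod 55991 = 47931. x_0 ∉ {1, 55990} and s = 1, so 9984 is a Miller–Rabin witness and 55991 is composite.
The smallest witness among the given bases is 11.

11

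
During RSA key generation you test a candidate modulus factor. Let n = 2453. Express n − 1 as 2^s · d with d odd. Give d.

Halving: 2452 → 1226 → 613; 613 is odd.
So 2452 = 2^2 · 613.

613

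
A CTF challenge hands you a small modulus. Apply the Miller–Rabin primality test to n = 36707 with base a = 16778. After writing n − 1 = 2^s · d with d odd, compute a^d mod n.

n − 1 = 36706 = 2^1 · 18353, so s = 1 and d = 18353.
16778^18353 mod 36707 = 26977.

26977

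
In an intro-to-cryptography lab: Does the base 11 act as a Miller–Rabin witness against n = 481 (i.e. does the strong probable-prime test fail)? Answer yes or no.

n − 1 = 480 = 2^5 · 15, so s = 5 and d = 15.
x_0 = 11^15 mod 481 = 369.
x_0 is neither 1 nor 480, so continue squaring.
x_1 = 369^2 mod 481 = 38.
x_2 = 38^2 mod 481 = 1.
x_2 = 1 but x_1 ≠ ±1, a nontrivial square root of 1 — 11 is a witness and 481 is composite.

yes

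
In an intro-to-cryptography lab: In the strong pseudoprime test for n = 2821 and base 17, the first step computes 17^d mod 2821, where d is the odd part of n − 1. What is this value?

2820

n − 1 = 2820 = 2^2 · 705, so s = 2 and d = 705.
Repeated squaring mod 2821: 17^1 ≡ 17, 17^2 ≡ 289, 17^4 ≡ 1712, 17^8 ≡ 2746, 17^16 ≡ 2804, 17^32 ≡ 289, 17^64 ≡ 1712, 17^128 ≡ 2746, 17^256 ≡ 2804, 17^512 ≡ 289.
705 = 512 + 128 + 64 + 1, so 17^705 ≡ 289·2746·1712·17 ≡ 2820 (mod 2821).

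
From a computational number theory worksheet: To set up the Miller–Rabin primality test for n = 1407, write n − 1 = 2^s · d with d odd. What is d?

Halving: 1406 → 703; 703 is odd.
So 1406 = 2^1 · 703.

703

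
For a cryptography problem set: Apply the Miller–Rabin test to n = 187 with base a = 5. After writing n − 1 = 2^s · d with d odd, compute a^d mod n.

37

n − 1 = 186 = 2^1 · 93, so s = 1 and d = 93.
5^93 mod 187 = 37.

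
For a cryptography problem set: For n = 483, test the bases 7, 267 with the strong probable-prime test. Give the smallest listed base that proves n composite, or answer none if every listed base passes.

7

n − 1 = 482 = 2^1 · 241, so s = 1 and d = 241.
Base 7: x_0 = 7^241 mod 483 = 217. x_0 ∉ {1, 482} and s = 1, so 7 is a Miller–Rabin witness and 483 is composite.
Base 267: x_0 = 267^241 mod 483 = 120. x_0 ∉ {1, 482} and s = 1, so 267 is a Miller–Rabin witness and 483 is composite.
The smallest witness among the given bases is 7.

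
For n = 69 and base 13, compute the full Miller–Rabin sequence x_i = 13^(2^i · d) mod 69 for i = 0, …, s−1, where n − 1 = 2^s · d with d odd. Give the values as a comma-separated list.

52, 13

n − 1 = 68 = 2^2 · 17, so s = 2 and d = 17.
x_0 = 13^17 mod 69 = 52.
x_1 = 52^2 mod 69 = 13.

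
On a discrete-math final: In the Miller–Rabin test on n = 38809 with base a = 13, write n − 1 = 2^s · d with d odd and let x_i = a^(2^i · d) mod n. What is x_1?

27382

n − 1 = 38808 = 2^3 · 4851, so s = 3 and d = 4851.
Repeated squaring mod 38809: 13^1 ≡ 13, 13^2 ≡ 169, 13^4 ≡ 28561, 13^8 ≡ 4350, 13^16 ≡ 22517, 13^32 ≡ 14513, 13^64 ≡ 10726, 13^128 ≡ 17200, 13^256 ≡ 37802, 13^512 ≡ 5015, 13^1024 ≡ 1993, 13^2048 ≡ 13531, 13^4096 ≡ 25908.
4851 = 4096 + 512 + 128 + 64 + 32 + 16 + 2 + 1, so 13^4851 ≡ 25908·5015·17200·10726·14513·22517·169·13 ≡ 3757 (mod 38809).
x_0 = 3757.
x_1 = 3757^2 mod 38809 = 27382.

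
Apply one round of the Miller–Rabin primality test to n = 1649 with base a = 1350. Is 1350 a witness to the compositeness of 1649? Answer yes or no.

n − 1 = 1648 = 2^4 · 103, so s = 4 and d = 103.
x_0 = 1350^103 mod 1649 = 182.
x_0 is neither 1 nor 1648, so continue squaring.
x_1 = 182^2 mod 1649 = 144.
x_2 = 144^2 mod 1649 = 948.
x_3 = 948^2 mod 1649 = 1648.
x_3 ≡ −1, so 1350 is not a witness.

no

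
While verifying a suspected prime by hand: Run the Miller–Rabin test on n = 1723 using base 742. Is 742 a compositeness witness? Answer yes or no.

no

n − 1 = 1722 = 2^1 · 861, so s = 1 and d = 861.
Repeated squaring mod 1723: 742^1 ≡ 742, 742^2 ≡ 927, 742^4 ≡ 1275, 742^8 ≡ 836, 742^16 ≡ 1081, 742^32 ≡ 367, 742^64 ≡ 295, 742^128 ≡ 875, 742^256 ≡ 613, 742^512 ≡ 155.
861 = 512 + 256 + 64 + 16 + 8 + 4 + 1, so 742^861 ≡ 155·613·295·1081·836·1275·742 ≡ 1722 (mod 1723).
x_0 = 742^861 mod 1723 = 1722.
x_0 = 1722 ≡ −1, so 742 is not a witness.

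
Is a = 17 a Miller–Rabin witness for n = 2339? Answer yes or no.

n − 1 = 2338 = 2^1 · 1169, so s = 1 and d = 1169.
x_0 = 17^1169 mod 2339 = 2338.
x_0 = 2338 ≡ −1, so 17 is not a witness.

no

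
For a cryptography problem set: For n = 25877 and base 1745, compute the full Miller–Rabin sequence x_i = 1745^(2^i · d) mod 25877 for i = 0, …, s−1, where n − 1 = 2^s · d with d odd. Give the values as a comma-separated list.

n − 1 = 25876 = 2^2 · 6469, so s = 2 and d = 6469.
x_0 = 1745^6469 mod 25877 = 25262.
x_1 = 25262^2 mod 25877 = 15947.

25262, 15947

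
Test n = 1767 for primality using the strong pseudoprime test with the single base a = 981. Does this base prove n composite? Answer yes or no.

yes

n − 1 = 1766 = 2^1 · 883, so s = 1 and d = 883.
Repeated squaring mod 1767: 981^1 ≡ 981, 981^2 ≡ 1113, 981^4 ≡ 102, 981^8 ≡ 1569, 981^16 ≡ 330, 981^32 ≡ 1113, 981^64 ≡ 102, 981^128 ≡ 1569, 981^256 ≡ 330, 981^512 ≡ 1113.
883 = 512 + 256 + 64 + 32 + 16 + 2 + 1, so 981^883 ≡ 1113·330·102·1113·330·1113·981 ≡ 1095 (mod 1767).
x_0 = 981^883 mod 1767 = 1095.
x_0 ∉ {1, 1766} and s = 1, so 981 is a Miller–Rabin witness and 1767 is composite.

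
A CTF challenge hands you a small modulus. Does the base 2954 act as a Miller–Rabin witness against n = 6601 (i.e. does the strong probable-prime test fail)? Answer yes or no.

yes

n − 1 = 6600 = 2^3 · 825, so s = 3 and d = 825.
Repeated squaring mod 6601: 2954^1 ≡ 2954, 2954^2 ≡ 6195, 2954^4 ≡ 6412, 2954^8 ≡ 2716, 2954^16 ≡ 3339, 2954^32 ≡ 6433, 2954^64 ≡ 1820, 2954^128 ≡ 5299, 2954^256 ≡ 5348, 2954^512 ≡ 5572.
825 = 512 + 256 + 32 + 16 + 8 + 1, so 2954^825 ≡ 5572·5348·6433·3339·2716·2954 ≡ 1057 (mod 6601).
x_0 = 2954^825 mod 6601 = 1057.
x_0 is neither 1 nor 6600, so continue squaring.
x_1 = 1057^2 mod 6601 = 1680.
x_2 = 1680^2 mod 6601 = 3773.
Reached i = s−1 = 2 without hitting −1: 2954 is a Miller–Rabin witness and 6601 is composite.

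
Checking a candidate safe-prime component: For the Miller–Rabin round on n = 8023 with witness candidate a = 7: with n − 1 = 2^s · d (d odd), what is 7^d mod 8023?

n − 1 = 8022 = 2^1 · 4011, so s = 1 and d = 4011.
7^4011 mod 8023 = 4519.

4519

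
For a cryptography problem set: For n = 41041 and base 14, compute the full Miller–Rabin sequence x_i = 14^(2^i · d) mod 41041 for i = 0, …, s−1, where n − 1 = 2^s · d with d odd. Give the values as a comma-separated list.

n − 1 = 41040 = 2^4 · 2565, so s = 4 and d = 2565.
x_0 = 14^2565 mod 41041 = 4291.
x_1 = 4291^2 mod 41041 = 26313.
x_2 = 26313^2 mod 41041 = 12299.
x_3 = 12299^2 mod 41041 = 29316.

4291, 26313, 12299, 29316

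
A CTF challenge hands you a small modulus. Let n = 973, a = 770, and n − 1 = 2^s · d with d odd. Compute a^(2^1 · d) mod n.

546

n − 1 = 972 = 2^2 · 243, so s = 2 and d = 243.
x_0 = 770^243 mod 973 = 651.
x_1 = 651^2 mod 973 = 546.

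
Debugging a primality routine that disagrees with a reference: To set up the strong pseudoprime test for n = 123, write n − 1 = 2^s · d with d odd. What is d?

61

Halving: 122 → 61; 61 is odd.
So 122 = 2^1 · 61.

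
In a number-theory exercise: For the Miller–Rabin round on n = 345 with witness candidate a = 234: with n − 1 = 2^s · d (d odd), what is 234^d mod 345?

n − 1 = 344 = 2^3 · 43, so s = 3 and d = 43.
Repeated squaring mod 345: 234^1 ≡ 234, 234^2 ≡ 246, 234^4 ≡ 141, 234^8 ≡ 216, 234^16 ≡ 81, 234^32 ≡ 6.
43 = 32 + 8 + 2 + 1, so 234^43 ≡ 6·216·246·234 ≡ 144 (mod 345).

144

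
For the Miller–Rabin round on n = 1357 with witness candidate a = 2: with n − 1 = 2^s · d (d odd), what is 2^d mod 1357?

857

n − 1 = 1356 = 2^2 · 339, so s = 2 and d = 339.
2^339 mod 1357 = 857.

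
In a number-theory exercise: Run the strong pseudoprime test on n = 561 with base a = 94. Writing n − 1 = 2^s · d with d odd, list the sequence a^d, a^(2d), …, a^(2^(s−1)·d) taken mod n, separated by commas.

406, 463, 67, 1

n − 1 = 560 = 2^4 · 35, so s = 4 and d = 35.
x_0 = 94^35 mod 561 = 406.
x_1 = 406^2 mod 561 = 463.
x_2 = 463^2 mod 561 = 67.
x_3 = 67^2 mod 561 = 1.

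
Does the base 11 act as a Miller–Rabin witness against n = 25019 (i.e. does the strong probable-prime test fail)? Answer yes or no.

yes

n − 1 = 25018 = 2^1 · 12509, so s = 1 and d = 12509.
x_0 = 11^12509 mod 25019 = 20753.
x_0 ∉ {1, 25018} and s = 1, so 11 is a Miller–Rabin witness and 25019 is composite.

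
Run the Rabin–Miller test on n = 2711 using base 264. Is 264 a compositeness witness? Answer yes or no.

n − 1 = 2710 = 2^1 · 1355, so s = 1 and d = 1355.
x_0 = 264^1355 mod 2711 = 2710.
x_0 = 2710 ≡ −1, so 264 is not a witness.

no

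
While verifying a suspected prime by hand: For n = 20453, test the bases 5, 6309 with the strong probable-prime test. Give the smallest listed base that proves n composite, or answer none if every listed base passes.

5

n − 1 = 20452 = 2^2 · 5113, so s = 2 and d = 5113.
Base 5: x_0 = 5^5113 mod 20453 = 1658. x_0 is neither 1 nor 20452, so continue squaring. x_1 = 1658^2 mod 20453 = 8262. Reached i = s−1 = 1 without hitting −1: 5 is a Miller–Rabin witness and 20453 is composite.
Base 6309: x_0 = 6309^5113 mod 20453 = 7033. x_0 is neither 1 nor 20452, so continue squaring. x_1 = 7033^2 mod 20453 = 7735. Reached i = s−1 = 1 without hitting −1: 6309 is a Miller–Rabin witness and 20453 is composite.
The smallest witness among the given bases is 5.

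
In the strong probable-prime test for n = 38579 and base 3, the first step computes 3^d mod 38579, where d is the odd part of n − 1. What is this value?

25587

n − 1 = 38578 = 2^1 · 19289, so s = 1 and d = 19289.
Repeated squaring mod 38579: 3^1 ≡ 3, 3^2 ≡ 9, 3^4 ≡ 81, 3^8 ≡ 6561, 3^16 ≡ 31136, 3^32 ≡ 37384, 3^64 ≡ 602, 3^128 ≡ 15193, 3^256 ≡ 9092, 3^512 ≡ 28246, 3^1024 ≡ 22796, 3^2048 ≡ 37065, 3^4096 ≡ 16035, 3^8192 ≡ 30769, 3^16384 ≡ 2701.
19289 = 16384 + 2048 + 512 + 256 + 64 + 16 + 8 + 1, so 3^19289 ≡ 2701·37065·28246·9092·602·31136·6561·3 ≡ 25587 (mod 38579).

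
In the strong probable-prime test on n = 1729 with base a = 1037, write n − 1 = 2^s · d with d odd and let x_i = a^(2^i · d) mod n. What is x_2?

n − 1 = 1728 = 2^6 · 27, so s = 6 and d = 27.
x_0 = 1037^27 mod 1729 = 1065.
x_1 = 1065^2 mod 1729 = 1.
x_2 = 1^2 mod 1729 = 1.

1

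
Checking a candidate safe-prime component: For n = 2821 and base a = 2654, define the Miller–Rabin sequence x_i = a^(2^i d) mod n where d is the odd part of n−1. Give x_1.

1520

n − 1 = 2820 = 2^2 · 705, so s = 2 and d = 705.
x_0 = 2654^705 mod 2821 = 2605.
x_1 = 2605^2 mod 2821 = 1520.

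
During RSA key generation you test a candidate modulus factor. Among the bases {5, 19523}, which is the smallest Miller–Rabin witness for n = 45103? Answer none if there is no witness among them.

5

n − 1 = 45102 = 2^1 · 22551, so s = 1 and d = 22551.
Base 5: x_0 = 5^22551 mod 45103 = 22821. x_0 ∉ {1, 45102} and s = 1, so 5 is a Miller–Rabin witness and 45103 is composite.
Base 19523: x_0 = 19523^22551 mod 45103 = 40338. x_0 ∉ {1, 45102} and s = 1, so 19523 is a Miller–Rabin witness and 45103 is composite.
The smallest witness among the given bases is 5.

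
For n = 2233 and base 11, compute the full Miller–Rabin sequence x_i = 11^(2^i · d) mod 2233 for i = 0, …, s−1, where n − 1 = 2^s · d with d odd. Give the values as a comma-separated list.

n − 1 = 2232 = 2^3 · 279, so s = 3 and d = 279.
x_0 = 11^279 mod 2233 = 1023.
x_1 = 1023^2 mod 2233 = 1485.
x_2 = 1485^2 mod 2233 = 1254.

1023, 1485, 1254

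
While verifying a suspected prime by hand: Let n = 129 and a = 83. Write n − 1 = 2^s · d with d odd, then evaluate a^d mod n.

83

n − 1 = 128 = 2^7 · 1, so s = 7 and d = 1.
83^1 mod 129 = 83.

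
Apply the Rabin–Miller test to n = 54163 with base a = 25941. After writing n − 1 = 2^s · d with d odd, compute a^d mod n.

n − 1 = 54162 = 2^1 · 27081, so s = 1 and d = 27081.
Repeated squaring mod 54163: 25941^1 ≡ 25941, 25941^2 ≡ 14369, 25941^4 ≡ 52968, 25941^8 ≡ 19787, 25941^16 ≡ 35205, 25941^32 ≡ 34259, 25941^64 ≡ 21034, 25941^128 ≡ 25772, 25941^256 ≡ 49278, 25941^512 ≡ 31505, 25941^1024 ≡ 28050, 25941^2048 ≡ 30762, 25941^4096 ≡ 18871, 25941^8192 ≡ 47079, 25941^16384 ≡ 28118.
27081 = 16384 + 8192 + 2048 + 256 + 128 + 64 + 8 + 1, so 25941^27081 ≡ 28118·47079·30762·49278·25772·21034·19787·25941 ≡ 54162 (mod 54163).

54162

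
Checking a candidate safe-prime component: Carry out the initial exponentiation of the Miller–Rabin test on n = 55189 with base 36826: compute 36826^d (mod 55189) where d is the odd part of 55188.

13009

n − 1 = 55188 = 2^2 · 13797, so s = 2 and d = 13797.
36826^13797 mod 55189 = 13009.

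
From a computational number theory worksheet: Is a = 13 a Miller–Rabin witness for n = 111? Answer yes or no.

yes

n − 1 = 110 = 2^1 · 55, so s = 1 and d = 55.
Repeated squaring mod 111: 13^1 ≡ 13, 13^2 ≡ 58, 13^4 ≡ 34, 13^8 ≡ 46, 13^16 ≡ 7, 13^32 ≡ 49.
55 = 32 + 16 + 4 + 2 + 1, so 13^55 ≡ 49·7·34·58·13 ≡ 61 (mod 111).
x_0 = 13^55 mod 111 = 61.
x_0 ∉ {1, 110} and s = 1, so 13 is a Miller–Rabin witness and 111 is composite.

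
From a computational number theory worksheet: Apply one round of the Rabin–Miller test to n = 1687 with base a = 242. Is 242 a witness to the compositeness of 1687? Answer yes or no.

n − 1 = 1686 = 2^1 · 843, so s = 1 and d = 843.
x_0 = 242^843 mod 1687 = 1.
x_0 = 1, so 242 is not a witness.

no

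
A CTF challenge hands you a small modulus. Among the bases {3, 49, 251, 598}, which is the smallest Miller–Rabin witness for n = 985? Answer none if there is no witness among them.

n − 1 = 984 = 2^3 · 123, so s = 3 and d = 123.
Base 3: x_0 = 3^123 mod 985 = 327. x_0 is neither 1 nor 984, so continue squaring. x_1 = 327^2 mod 985 = 549. x_2 = 549^2 mod 985 = 976. Reached i = s−1 = 2 without hitting −1: 3 is a Miller–Rabin witness and 985 is composite.
Base 49: x_0 = 49^123 mod 985 = 584. x_0 is neither 1 nor 984, so continue squaring. x_1 = 584^2 mod 985 = 246. x_2 = 246^2 mod 985 = 431. Reached i = s−1 = 2 without hitting −1: 49 is a Miller–Rabin witness and 985 is composite.
Base 251: x_0 = 251^123 mod 985 = 651. x_0 is neither 1 nor 984, so continue squaring. x_1 = 651^2 mod 985 = 251. x_2 = 251^2 mod 985 = 946. Reached i = s−1 = 2 without hitting −1: 251 is a Miller–Rabin witness and 985 is composite.
Base 598: x_0 = 598^123 mod 985 = 92. x_0 is neither 1 nor 984, so continue squaring. x_1 = 92^2 mod 985 = 584. x_2 = 584^2 mod 985 = 246. Reached i = s−1 = 2 without hitting −1: 598 is a Miller–Rabin witness and 985 is composite.
The smallest witness among the given bases is 3.

3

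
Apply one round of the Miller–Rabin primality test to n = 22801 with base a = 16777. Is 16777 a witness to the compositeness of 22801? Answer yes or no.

n − 1 = 22800 = 2^4 · 1425, so s = 4 and d = 1425.
Repeated squaring mod 22801: 16777^1 ≡ 16777, 16777^2 ≡ 12185, 16777^4 ≡ 16914, 16777^8 ≡ 22050, 16777^16 ≡ 16777, 16777^32 ≡ 12185, 16777^64 ≡ 16914, 16777^128 ≡ 22050, 16777^256 ≡ 16777, 16777^512 ≡ 12185, 16777^1024 ≡ 16914.
1425 = 1024 + 256 + 128 + 16 + 1, so 16777^1425 ≡ 16914·16777·22050·16777·16777 ≡ 1 (mod 22801).
x_0 = 16777^1425 mod 22801 = 1.
x_0 = 1, so 16777 is not a witness.

no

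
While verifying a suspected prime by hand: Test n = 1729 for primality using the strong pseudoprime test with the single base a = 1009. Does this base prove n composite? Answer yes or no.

yes

n − 1 = 1728 = 2^6 · 27, so s = 6 and d = 27.
By repeated squaring, 1009^27 ≡ 512 (mod 1729).
x_0 = 1009^27 mod 1729 = 512.
x_0 is neither 1 nor 1728, so continue squaring.
x_1 = 512^2 mod 1729 = 1065.
x_2 = 1065^2 mod 1729 = 1.
x_2 = 1 but x_1 ≠ ±1, a nontrivial square root of 1 — 1009 is a witness and 1729 is composite.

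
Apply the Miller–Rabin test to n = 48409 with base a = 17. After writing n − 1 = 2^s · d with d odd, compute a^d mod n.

n − 1 = 48408 = 2^3 · 6051, so s = 3 and d = 6051.
17^6051 mod 48409 = 29592.

29592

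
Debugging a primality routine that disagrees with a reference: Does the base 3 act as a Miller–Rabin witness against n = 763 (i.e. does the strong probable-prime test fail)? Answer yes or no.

yes

n − 1 = 762 = 2^1 · 381, so s = 1 and d = 381.
x_0 = 3^381 mod 763 = 27.
x_0 ∉ {1, 762} and s = 1, so 3 is a Miller–Rabin witness and 763 is composite.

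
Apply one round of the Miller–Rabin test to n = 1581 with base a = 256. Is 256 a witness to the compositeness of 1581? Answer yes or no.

n − 1 = 1580 = 2^2 · 395, so s = 2 and d = 395.
x_0 = 256^395 mod 1581 = 1.
x_0 = 1, so 256 is not a witness.

no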